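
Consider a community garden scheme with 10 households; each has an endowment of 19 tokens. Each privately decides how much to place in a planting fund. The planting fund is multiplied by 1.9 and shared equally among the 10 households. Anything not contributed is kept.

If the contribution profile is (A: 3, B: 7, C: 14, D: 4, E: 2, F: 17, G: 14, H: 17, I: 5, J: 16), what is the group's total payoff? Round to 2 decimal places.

Total contributed: 3 + 7 + 14 + 4 + 2 + 17 + 14 + 17 + 5 + 16 = 99; total kept: 10 × 19 − 99 = 91.
The planting fund pays out 1.9 × 99 = 188.10 in aggregate.
Group total = 91 + 188.10 = 279.10.

279.10 tokens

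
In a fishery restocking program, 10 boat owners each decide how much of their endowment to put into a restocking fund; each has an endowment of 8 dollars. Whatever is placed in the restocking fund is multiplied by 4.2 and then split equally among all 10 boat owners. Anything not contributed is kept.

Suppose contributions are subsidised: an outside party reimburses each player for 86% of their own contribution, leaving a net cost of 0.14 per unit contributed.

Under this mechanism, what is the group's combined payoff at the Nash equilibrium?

404.80 dollars

The effective private return per unit is now (4.2/10) / 0.14 = 3.0000 > 1, so every player's dominant strategy flips to full contribution.
So the Nash equilibrium is full contribution by all 10; the group earns 10 × (8 × 0.86 + 4.2 × 8) = 404.80.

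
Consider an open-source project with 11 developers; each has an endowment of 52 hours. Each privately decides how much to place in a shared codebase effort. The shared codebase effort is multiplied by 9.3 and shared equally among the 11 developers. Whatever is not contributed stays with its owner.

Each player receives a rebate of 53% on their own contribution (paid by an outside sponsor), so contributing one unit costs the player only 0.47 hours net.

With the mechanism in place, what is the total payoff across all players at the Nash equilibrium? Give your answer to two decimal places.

Under the mechanism each unit contributed yields (9.3/11) / 0.47 = 1.7988 back to its contributor per unit of net cost, which exceeds 1, making full contribution the dominant choice for everyone.
So the Nash equilibrium is full contribution by all 11; the group earns 11 × (52 × 0.53 + 9.3 × 52) = 5622.76.

5622.76 hours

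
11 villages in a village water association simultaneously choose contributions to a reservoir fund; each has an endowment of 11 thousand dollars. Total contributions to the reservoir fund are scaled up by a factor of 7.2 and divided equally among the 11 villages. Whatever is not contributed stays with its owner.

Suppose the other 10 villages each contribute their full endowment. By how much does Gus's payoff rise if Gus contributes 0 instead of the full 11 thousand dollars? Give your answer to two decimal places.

3.80 thousand dollars

Switching from a contribution of 11 to 0 lets Gus keep an extra 11 thousand dollars, but lowers the reservoir fund by 11, which costs Gus their own share of that drop: 7.2/11 × 11 = 7.20.
Net gain = 11 − 7.20 = 3.80. The private return per contributed unit (0.6545) is below 1, so free-riding is indeed the best response regardless of what the others do.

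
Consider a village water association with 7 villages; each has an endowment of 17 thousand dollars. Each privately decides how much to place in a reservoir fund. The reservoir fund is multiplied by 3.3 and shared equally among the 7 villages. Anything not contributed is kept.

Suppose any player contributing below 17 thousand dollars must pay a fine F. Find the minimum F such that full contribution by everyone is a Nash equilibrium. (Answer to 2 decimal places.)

Given the others contribute fully, the best deviation is to contribute 0 (any partial contribution still incurs the fine and gives up units whose private return 0.4714 is below 1).
Deviating from 17 to 0 saves 17 thousand dollars but forfeits the deviator's share of the drop in the reservoir fund: 3.3/7 × 17 = 8.01.
So the deviation gain is 17 − 8.01 = 8.99, and the fine must be at least 8.99 thousand dollars to wipe it out.

8.99 thousand dollars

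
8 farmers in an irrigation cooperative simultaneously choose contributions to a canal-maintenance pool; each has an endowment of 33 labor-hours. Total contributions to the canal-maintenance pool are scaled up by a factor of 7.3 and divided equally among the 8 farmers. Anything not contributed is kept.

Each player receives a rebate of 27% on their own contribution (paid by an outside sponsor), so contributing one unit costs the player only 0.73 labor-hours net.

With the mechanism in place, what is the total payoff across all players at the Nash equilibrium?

The effective private return per unit is now (7.3/8) / 0.73 = 1.2500 > 1, so every player's dominant strategy flips to full contribution.
So the Nash equilibrium is full contribution by all 8; the group earns 8 × (33 × 0.27 + 7.3 × 33) = 1998.48.

1998.48 labor-hours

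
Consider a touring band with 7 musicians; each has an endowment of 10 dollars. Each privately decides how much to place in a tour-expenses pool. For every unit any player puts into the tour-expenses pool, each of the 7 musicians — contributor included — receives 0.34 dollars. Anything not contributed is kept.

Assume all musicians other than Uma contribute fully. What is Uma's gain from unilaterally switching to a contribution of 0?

Switching from a contribution of 10 to 0 lets Uma keep an extra 10 dollars, but lowers the tour-expenses pool by 10, which costs Uma their own share of that drop: 0.34 × 10 = 3.40.
Net gain = 10 − 3.40 = 6.60. The private return per contributed unit (0.34) is below 1, so free-riding is indeed the best response regardless of what the others do.

6.60 dollars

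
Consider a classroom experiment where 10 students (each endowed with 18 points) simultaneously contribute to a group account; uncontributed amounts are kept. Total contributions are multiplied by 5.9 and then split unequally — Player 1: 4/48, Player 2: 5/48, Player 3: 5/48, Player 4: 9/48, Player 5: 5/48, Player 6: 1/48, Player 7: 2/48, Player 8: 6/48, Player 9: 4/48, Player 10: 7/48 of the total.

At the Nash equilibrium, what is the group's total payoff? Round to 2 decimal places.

268.20 points

Each unit j contributes comes back to j as 5.9 × (j's share), so j prefers to contribute only if that share exceeds 1/5.9 = 0.1695; otherwise keeping the unit dominates.
Only Player 4 (9/48) clears that bar, contributing 18; the remaining 9 contribute 0. Total contributed: 18.
The group account pays out 5.9 × 18 = 106.20 in total (split across the unequal shares, but the aggregate is all that matters for the group sum).
The 9 free-riders keep 18 each, adding 162. Group total = 162 + 106.20 = 268.20.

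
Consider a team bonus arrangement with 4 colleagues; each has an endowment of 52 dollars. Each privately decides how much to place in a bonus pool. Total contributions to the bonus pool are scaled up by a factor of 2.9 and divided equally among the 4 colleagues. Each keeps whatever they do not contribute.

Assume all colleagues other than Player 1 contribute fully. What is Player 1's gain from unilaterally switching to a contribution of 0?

14.30 dollars

Switching from a contribution of 52 to 0 lets Player 1 keep an extra 52 dollars, but lowers the bonus pool by 52, which costs Player 1 their own share of that drop: 2.9/4 × 52 = 37.70.
Net gain = 52 − 37.70 = 14.30. The private return per contributed unit (0.7250) is below 1, so free-riding is indeed the best response regardless of what the others do.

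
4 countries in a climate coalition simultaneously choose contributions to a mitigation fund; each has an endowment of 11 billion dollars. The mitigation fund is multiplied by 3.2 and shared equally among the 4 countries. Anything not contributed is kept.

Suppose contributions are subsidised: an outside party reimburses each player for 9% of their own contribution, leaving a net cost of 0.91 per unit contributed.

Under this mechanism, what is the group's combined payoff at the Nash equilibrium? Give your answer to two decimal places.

The effective private return is (3.2/4) / 0.91 = 0.8791, which is still under 1, so the mechanism doesn't change anyone's dominant strategy: zero contribution.
At the Nash equilibrium no one contributes; group total payoff = 4 × 11 = 44.

44.00 billion dollars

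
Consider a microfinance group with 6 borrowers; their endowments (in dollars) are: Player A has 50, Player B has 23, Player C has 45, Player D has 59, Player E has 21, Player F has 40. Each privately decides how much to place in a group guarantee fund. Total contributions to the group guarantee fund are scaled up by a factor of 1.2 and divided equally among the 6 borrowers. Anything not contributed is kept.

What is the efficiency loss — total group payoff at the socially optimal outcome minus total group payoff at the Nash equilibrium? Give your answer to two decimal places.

The private return per contributed unit is 1.2/6 = 0.2000 < 1 for every player regardless of endowment, so the Nash equilibrium is zero contribution and the group total is Σ E_j = 50 + 23 + 45 + 59 + 21 + 40 = 238.
Each contributed unit returns 1.200 to the group, so the social optimum is full contribution by everyone: group total = 1.200 × 238 = 285.60.
Efficiency loss = (1.200 − 1) × 238 = 47.60.

47.60 dollars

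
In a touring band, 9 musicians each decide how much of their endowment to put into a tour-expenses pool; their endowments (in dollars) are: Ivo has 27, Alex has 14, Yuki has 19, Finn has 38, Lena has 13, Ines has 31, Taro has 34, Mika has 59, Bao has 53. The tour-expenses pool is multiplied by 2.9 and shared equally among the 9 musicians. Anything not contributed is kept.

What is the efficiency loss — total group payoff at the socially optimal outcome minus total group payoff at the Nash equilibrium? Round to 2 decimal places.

The private return per contributed unit is 2.9/9 = 0.3222 < 1 for every player regardless of endowment, so the Nash equilibrium is zero contribution and the group total is Σ E_j = 27 + 14 + 19 + 38 + 13 + 31 + 34 + 59 + 53 = 288.
Each contributed unit returns 2.900 to the group, so the social optimum is full contribution by everyone: group total = 2.900 × 288 = 835.20.
Efficiency loss = (2.900 − 1) × 288 = 547.20.

547.20 dollars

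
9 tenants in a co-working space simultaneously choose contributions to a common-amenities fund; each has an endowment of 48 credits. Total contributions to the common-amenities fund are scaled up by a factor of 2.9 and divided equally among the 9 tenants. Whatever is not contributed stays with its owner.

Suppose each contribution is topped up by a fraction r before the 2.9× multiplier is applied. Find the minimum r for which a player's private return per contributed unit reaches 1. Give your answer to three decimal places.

With matching at rate r, one contributed unit becomes (1 + r) in the common-amenities fund and returns 2.9 × (1 + r) / 9 to the contributor.
Setting this equal to 1: 1 + r = 9/2.9 = 3.1034.
So the minimum matching rate is r = 3.1034 − 1 = 2.103.

2.103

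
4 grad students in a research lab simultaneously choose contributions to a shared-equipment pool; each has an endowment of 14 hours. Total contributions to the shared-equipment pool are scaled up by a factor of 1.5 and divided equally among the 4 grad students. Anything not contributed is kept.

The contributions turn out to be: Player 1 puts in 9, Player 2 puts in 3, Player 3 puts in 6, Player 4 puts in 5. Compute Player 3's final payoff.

Total contributed: 9 + 3 + 6 + 5 = 23.
Each receives 1.5 × 23 / 4 = 8.63 from the shared-equipment pool.
Player 3 keeps 14 − 6 = 8, so Player 3's payoff is 8 + 8.63 = 16.63.

16.63 hours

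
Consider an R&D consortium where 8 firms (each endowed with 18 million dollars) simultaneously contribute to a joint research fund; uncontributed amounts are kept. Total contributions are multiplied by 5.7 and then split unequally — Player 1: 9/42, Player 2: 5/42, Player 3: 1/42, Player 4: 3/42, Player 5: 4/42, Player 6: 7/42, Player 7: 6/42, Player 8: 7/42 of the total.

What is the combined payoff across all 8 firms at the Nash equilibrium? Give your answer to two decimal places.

Player j's private return per contributed unit is 5.7 × (j's share). Contributing is weakly dominant for j when that share is at least 1/5.7 = 0.1754, and contributing 0 is dominant otherwise.
Player 1 alone (share 9/42) is above the threshold, contributing 18; the remaining 7 contribute 0. Total contributed: 18.
The joint research fund pays out 5.7 × 18 = 102.60 in total (split across the unequal shares, but the aggregate is all that matters for the group sum).
The 7 free-riders keep 18 each, adding 126. Group total = 126 + 102.60 = 228.60.

228.60 million dollars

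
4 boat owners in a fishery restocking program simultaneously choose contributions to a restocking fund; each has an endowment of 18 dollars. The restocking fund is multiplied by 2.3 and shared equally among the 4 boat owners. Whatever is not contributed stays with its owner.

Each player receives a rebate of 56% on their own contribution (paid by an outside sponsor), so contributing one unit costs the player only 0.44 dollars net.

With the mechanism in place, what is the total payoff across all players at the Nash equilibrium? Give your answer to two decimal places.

The effective private return per unit is now (2.3/4) / 0.44 = 1.3068 > 1, so every player's dominant strategy flips to full contribution.
At the Nash equilibrium everyone contributes 18. Group total payoff = 4 × (18 × 0.56 + 2.3 × 18) = 205.92.

205.92 dollars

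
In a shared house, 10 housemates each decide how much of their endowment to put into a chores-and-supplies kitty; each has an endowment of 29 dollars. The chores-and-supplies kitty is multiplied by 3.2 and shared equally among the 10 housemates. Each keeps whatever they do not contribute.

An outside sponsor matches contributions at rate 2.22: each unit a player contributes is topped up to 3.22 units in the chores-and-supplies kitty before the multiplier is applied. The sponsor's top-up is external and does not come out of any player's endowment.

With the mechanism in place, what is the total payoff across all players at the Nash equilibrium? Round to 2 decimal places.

2988.16 dollars

With the mechanism, a contributed unit returns 3.2 × 3.22 / 10 = 1.0304 per unit of net cost to the contributor — now above 1 — so contributing fully is weakly dominant for every player.
At the Nash equilibrium everyone contributes 29. Group total payoff = 3.2 × 3.22 × 290 = 2988.16.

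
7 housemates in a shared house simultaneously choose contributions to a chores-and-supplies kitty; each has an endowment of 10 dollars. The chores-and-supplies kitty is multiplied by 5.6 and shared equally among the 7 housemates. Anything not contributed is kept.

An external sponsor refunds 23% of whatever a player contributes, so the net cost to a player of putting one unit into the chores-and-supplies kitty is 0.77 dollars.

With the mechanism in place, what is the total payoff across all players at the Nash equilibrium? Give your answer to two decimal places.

Under the mechanism each unit contributed yields (5.6/7) / 0.77 = 1.0390 back to its contributor per unit of net cost, which exceeds 1, making full contribution the dominant choice for everyone.
So the Nash equilibrium is full contribution by all 7; the group earns 7 × (10 × 0.23 + 5.6 × 10) = 408.10.

408.10 dollars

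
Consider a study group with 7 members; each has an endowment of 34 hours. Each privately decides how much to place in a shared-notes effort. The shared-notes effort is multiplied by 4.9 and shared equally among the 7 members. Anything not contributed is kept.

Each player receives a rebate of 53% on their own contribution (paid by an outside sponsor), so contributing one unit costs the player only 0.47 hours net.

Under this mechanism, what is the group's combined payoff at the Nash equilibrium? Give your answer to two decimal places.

1292.34 hours

Under the mechanism each unit contributed yields (4.9/7) / 0.47 = 1.4894 back to its contributor per unit of net cost, which exceeds 1, making full contribution the dominant choice for everyone.
So the Nash equilibrium is full contribution by all 7; the group earns 7 × (34 × 0.53 + 4.9 × 34) = 1292.34.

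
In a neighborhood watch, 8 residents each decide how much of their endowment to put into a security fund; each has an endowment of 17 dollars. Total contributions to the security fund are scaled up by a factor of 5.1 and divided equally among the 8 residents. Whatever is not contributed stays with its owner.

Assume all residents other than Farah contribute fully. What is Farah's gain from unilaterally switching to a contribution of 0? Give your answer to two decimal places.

Switching from a contribution of 17 to 0 lets Farah keep an extra 17 dollars, but lowers the security fund by 17, which costs Farah their own share of that drop: 5.1/8 × 17 = 10.84.
Net gain = 17 − 10.84 = 6.16. The private return per contributed unit (0.6375) is below 1, so free-riding is indeed the best response regardless of what the others do.

6.16 dollars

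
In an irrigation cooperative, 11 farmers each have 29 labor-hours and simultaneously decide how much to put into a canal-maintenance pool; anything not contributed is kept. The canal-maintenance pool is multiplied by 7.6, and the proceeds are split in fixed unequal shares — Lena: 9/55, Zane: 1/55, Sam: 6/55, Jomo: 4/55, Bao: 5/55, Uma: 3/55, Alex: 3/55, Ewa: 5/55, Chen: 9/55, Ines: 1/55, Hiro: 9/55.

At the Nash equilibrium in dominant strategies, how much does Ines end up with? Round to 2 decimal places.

Player j's private return per contributed unit is 7.6 × (j's share). Contributing is weakly dominant for j when that share is at least 1/7.6 = 0.1316, and contributing 0 is dominant otherwise.
Lena, Chen and Hiro clear that bar, contributing 29 each; the remaining 8 contribute 0. Total contributed: 87.
Ines keeps 29 and receives 7.6 × 87 × 1/55 = 12.02 from the canal-maintenance pool, for a payoff of 41.02.

41.02 labor-hours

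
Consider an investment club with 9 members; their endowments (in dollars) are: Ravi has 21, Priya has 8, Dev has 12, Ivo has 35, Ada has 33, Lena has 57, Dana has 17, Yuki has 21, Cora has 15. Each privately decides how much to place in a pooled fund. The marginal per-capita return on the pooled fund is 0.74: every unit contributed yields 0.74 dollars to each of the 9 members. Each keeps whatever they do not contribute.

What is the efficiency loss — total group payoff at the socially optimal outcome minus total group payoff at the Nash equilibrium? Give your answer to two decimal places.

1239.54 dollars

The private return per contributed unit is 0.74 < 1 for everyone, so the Nash equilibrium is zero contribution and the group total is Σ E_j = 21 + 8 + 12 + 35 + 33 + 57 + 17 + 21 + 15 = 219.
Each contributed unit returns 6.660 to the group, so the social optimum is full contribution by everyone: group total = 6.660 × 219 = 1458.54.
Efficiency loss = (6.660 − 1) × 219 = 1239.54.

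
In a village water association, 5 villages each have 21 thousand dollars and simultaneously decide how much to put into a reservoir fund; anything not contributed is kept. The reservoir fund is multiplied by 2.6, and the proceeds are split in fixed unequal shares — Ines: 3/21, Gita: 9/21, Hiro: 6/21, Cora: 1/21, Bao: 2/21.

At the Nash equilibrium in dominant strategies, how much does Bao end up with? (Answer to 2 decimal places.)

For player j, contributing a unit is worthwhile iff 2.6 × (j's share) ≥ 1, i.e. iff j's share is at least 0.3846.
Only Gita (9/21) clears that bar, contributing 21; the remaining 4 contribute 0. Total contributed: 21.
Bao keeps 21 and receives 2.6 × 21 × 2/21 = 5.20 from the reservoir fund, for a payoff of 26.20.

26.20 thousand dollars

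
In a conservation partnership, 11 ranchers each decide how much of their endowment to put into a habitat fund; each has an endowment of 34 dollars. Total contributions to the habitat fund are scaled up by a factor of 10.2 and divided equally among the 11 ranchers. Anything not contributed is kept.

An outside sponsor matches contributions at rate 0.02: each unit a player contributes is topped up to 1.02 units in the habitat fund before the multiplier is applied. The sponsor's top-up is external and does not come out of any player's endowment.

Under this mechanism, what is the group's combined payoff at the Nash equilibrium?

374.00 dollars

Even with the mechanism, each unit contributed returns only 10.2 × 1.02 / 11 = 0.9458 per unit of net cost, so contributing nothing is still dominant.
Everyone keeps their endowment and the group total is 11 × 34 = 374.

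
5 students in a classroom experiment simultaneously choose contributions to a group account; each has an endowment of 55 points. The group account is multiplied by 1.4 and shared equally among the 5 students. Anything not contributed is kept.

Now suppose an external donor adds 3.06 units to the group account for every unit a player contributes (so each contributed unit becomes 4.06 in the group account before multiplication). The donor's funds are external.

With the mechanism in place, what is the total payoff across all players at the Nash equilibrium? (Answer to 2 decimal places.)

Under the mechanism each unit contributed yields 1.4 × 4.06 / 5 = 1.1368 back to its contributor per unit of net cost, which exceeds 1, making full contribution the dominant choice for everyone.
So the Nash equilibrium is full contribution by all 5; the group earns 1.4 × 4.06 × 275 = 1563.10.

1563.10 points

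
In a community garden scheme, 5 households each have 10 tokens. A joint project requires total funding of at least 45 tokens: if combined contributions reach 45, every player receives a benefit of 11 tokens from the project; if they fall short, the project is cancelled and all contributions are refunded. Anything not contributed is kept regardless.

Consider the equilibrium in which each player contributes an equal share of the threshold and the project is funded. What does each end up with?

Equal share of the threshold: 45/5 = 9.
At this profile no one gains by cutting their contribution: any cut drops the total below 45, the project is cancelled, contributions are refunded, and the deviator ends with 10, which is less than 10 − 9 + 11 = 12. Contributing more than 9 just wastes the excess. So contributing exactly 9 is a best response.
Each player's payoff: 10 − 9 + 11 = 12.

12 tokens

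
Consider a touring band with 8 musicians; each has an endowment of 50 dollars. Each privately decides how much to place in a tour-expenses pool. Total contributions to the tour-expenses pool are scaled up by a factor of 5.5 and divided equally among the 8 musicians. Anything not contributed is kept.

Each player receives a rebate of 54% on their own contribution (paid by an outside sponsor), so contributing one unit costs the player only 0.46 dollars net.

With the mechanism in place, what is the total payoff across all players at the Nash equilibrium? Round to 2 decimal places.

Under the mechanism each unit contributed yields (5.5/8) / 0.46 = 1.4946 back to its contributor per unit of net cost, which exceeds 1, making full contribution the dominant choice for everyone.
At the Nash equilibrium everyone contributes 50. Group total payoff = 8 × (50 × 0.54 + 5.5 × 50) = 2416.00.

2416.00 dollars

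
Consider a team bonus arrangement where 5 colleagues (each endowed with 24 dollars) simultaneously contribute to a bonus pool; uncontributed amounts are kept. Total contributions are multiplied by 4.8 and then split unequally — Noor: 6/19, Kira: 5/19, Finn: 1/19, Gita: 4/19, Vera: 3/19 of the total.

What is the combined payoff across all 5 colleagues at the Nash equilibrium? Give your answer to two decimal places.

393.60 dollars

For player j, contributing a unit is worthwhile iff 4.8 × (j's share) ≥ 1, i.e. iff j's share is at least 0.2083.
Noor, Kira and Gita clear that bar, contributing 24 each; the remaining 2 contribute 0. Total contributed: 72.
The bonus pool pays out 4.8 × 72 = 345.60 in total (split across the unequal shares, but the aggregate is all that matters for the group sum).
The 2 free-riders keep 24 each, adding 48. Group total = 48 + 345.60 = 393.60.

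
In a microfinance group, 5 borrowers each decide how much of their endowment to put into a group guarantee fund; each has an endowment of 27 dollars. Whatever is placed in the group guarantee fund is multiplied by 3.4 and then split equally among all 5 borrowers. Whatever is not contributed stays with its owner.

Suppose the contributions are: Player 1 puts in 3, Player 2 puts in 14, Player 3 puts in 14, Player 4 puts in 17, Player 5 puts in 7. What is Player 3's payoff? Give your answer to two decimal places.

50.40 dollars

Total contributed: 3 + 14 + 14 + 17 + 7 = 55.
Each receives 3.4 × 55 / 5 = 37.40 from the group guarantee fund.
Player 3 keeps 27 − 14 = 13, so Player 3's payoff is 13 + 37.40 = 50.40.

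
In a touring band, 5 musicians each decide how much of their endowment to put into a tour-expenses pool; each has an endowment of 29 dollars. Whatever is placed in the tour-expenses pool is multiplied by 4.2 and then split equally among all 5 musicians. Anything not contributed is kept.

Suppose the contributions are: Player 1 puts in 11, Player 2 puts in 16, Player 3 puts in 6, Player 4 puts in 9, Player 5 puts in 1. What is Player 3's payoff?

Total contributed: 11 + 16 + 6 + 9 + 1 = 43.
Each receives 4.2 × 43 / 5 = 36.12 from the tour-expenses pool.
Player 3 keeps 29 − 6 = 23, so Player 3's payoff is 23 + 36.12 = 59.12.

59.12 dollars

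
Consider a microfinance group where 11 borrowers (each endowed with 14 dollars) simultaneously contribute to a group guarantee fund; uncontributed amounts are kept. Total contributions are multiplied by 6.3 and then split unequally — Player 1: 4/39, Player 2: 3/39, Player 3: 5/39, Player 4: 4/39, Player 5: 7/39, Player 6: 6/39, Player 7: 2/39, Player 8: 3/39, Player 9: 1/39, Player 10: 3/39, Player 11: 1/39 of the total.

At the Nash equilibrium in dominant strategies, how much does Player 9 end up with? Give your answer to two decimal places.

16.26 dollars

Each unit j contributes comes back to j as 6.3 × (j's share), so j prefers to contribute only if that share exceeds 1/6.3 = 0.1587; otherwise keeping the unit dominates.
Only Player 5 (7/39) clears that bar, contributing 14; the remaining 10 contribute 0. Total contributed: 14.
Player 9 keeps 14 and receives 6.3 × 14 × 1/39 = 2.26 from the group guarantee fund, for a payoff of 16.26.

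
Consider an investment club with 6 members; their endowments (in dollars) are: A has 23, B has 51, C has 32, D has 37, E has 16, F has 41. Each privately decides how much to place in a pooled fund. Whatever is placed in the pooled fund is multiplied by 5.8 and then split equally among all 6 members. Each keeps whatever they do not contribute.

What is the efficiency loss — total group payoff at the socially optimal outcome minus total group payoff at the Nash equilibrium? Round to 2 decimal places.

960.00 dollars

The private return per contributed unit is 5.8/6 = 0.9667 < 1 for every player regardless of endowment, so the Nash equilibrium is zero contribution and the group total is Σ E_j = 23 + 51 + 32 + 37 + 16 + 41 = 200.
Each contributed unit returns 5.800 to the group, so the social optimum is full contribution by everyone: group total = 5.800 × 200 = 1160.00.
Efficiency loss = (5.800 − 1) × 200 = 960.00.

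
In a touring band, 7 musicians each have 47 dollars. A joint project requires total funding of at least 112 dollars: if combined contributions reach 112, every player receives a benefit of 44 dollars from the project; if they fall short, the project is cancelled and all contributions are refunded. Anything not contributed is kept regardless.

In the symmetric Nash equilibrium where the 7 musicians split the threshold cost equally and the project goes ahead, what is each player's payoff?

Equal share of the threshold: 112/7 = 16.
At this profile no one gains by cutting their contribution: any cut drops the total below 112, the project is cancelled, contributions are refunded, and the deviator ends with 47, which is less than 47 − 16 + 44 = 75. Contributing more than 16 just wastes the excess. So contributing exactly 16 is a best response.
Each player's payoff: 47 − 16 + 44 = 75.

75 dollars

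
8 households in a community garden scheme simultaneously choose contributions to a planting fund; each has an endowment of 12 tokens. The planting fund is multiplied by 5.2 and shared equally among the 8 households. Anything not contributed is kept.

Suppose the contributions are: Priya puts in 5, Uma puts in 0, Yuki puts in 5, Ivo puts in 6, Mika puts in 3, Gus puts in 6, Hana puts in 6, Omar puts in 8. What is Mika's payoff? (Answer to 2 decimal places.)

Total contributed: 5 + 0 + 5 + 6 + 3 + 6 + 6 + 8 = 39.
Each receives 5.2 × 39 / 8 = 25.35 from the planting fund.
Mika keeps 12 − 3 = 9, so Mika's payoff is 9 + 25.35 = 34.35.

34.35 tokens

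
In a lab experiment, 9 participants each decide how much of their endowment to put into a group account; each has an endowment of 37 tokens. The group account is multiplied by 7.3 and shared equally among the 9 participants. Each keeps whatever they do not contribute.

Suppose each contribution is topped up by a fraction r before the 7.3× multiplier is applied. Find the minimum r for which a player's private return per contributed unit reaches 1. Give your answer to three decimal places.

0.233

With matching at rate r, one contributed unit becomes (1 + r) in the group account and returns 7.3 × (1 + r) / 9 to the contributor.
Setting this equal to 1: 1 + r = 9/7.3 = 1.2329.
So the minimum matching rate is r = 1.2329 − 1 = 0.233.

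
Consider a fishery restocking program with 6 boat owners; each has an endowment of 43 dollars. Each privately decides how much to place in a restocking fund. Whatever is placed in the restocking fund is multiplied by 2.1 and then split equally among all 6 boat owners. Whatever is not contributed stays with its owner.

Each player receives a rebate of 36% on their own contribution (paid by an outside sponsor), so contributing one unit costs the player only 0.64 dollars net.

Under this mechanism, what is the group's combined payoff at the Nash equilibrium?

With the mechanism, a contributed unit returns (2.1/6) / 0.64 = 0.5469 per unit of net cost — still below 1 — so contributing 0 remains dominant for every player.
At the Nash equilibrium no one contributes; group total payoff = 6 × 43 = 258.

258.00 dollars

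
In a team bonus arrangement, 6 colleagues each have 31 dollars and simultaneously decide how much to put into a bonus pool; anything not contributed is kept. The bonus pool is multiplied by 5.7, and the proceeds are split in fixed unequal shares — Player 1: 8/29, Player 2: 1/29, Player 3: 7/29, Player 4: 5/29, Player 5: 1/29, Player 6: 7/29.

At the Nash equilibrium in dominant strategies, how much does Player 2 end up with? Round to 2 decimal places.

Player j's private return per contributed unit is 5.7 × (j's share). Contributing is weakly dominant for j when that share is at least 1/5.7 = 0.1754, and contributing 0 is dominant otherwise.
The shares above 0.1754 belong to Player 1, Player 3 and Player 6, contributing 31 each; the remaining 3 contribute 0. Total contributed: 93.
Player 2 keeps 31 and receives 5.7 × 93 × 1/29 = 18.28 from the bonus pool, for a payoff of 49.28.

49.28 dollars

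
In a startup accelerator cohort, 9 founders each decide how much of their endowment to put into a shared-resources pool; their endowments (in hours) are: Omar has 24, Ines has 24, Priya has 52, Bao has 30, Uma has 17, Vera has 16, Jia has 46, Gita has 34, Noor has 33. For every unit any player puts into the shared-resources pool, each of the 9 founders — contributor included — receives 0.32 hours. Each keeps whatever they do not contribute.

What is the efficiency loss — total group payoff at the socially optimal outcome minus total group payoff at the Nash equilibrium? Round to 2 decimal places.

518.88 hours

The private return per contributed unit is 0.32 < 1 for everyone, so the Nash equilibrium is zero contribution and the group total is Σ E_j = 24 + 24 + 52 + 30 + 17 + 16 + 46 + 34 + 33 = 276.
Each contributed unit returns 2.880 to the group, so the social optimum is full contribution by everyone: group total = 2.880 × 276 = 794.88.
Efficiency loss = (2.880 − 1) × 276 = 518.88.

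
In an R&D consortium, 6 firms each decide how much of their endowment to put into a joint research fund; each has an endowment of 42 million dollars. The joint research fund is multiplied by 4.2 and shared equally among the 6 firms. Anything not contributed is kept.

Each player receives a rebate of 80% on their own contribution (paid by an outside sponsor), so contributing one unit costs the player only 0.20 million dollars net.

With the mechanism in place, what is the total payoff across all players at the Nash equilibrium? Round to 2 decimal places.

With the mechanism, a contributed unit returns (4.2/6) / 0.20 = 3.5000 per unit of net cost to the contributor — now above 1 — so contributing fully is weakly dominant for every player.
So the Nash equilibrium is full contribution by all 6; the group earns 6 × (42 × 0.80 + 4.2 × 42) = 1260.00.

1260.00 million dollars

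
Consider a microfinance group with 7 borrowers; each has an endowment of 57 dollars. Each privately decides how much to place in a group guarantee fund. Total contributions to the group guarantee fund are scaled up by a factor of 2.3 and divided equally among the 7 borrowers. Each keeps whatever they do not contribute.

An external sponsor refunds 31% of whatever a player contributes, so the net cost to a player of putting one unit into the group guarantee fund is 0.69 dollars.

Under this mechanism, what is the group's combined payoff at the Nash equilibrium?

With the mechanism, a contributed unit returns (2.3/7) / 0.69 = 0.4762 per unit of net cost — still below 1 — so contributing 0 remains dominant for every player.
At the Nash equilibrium no one contributes; group total payoff = 7 × 57 = 399.

399.00 dollars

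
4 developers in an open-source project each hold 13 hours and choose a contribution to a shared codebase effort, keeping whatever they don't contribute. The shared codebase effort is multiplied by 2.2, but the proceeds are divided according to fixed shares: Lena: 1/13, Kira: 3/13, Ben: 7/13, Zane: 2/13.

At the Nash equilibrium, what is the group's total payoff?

Player j's private return per contributed unit is 2.2 × (j's share). Contributing is weakly dominant for j when that share is at least 1/2.2 = 0.4545, and contributing 0 is dominant otherwise.
Only Ben (7/13) clears that bar, contributing 13; the remaining 3 contribute 0. Total contributed: 13.
The shared codebase effort pays out 2.2 × 13 = 28.60 in total (split across the unequal shares, but the aggregate is all that matters for the group sum).
The 3 free-riders keep 13 each, adding 39. Group total = 39 + 28.60 = 67.60.

67.60 hours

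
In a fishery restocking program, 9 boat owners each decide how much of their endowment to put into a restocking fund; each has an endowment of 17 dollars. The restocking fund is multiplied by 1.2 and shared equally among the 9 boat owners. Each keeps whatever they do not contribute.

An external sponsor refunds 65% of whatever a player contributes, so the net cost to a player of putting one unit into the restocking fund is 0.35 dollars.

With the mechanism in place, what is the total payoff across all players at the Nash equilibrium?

153.00 dollars

Even with the mechanism, each unit contributed returns only (1.2/9) / 0.35 = 0.3810 per unit of net cost, so contributing nothing is still dominant.
Everyone keeps their endowment and the group total is 9 × 17 = 153.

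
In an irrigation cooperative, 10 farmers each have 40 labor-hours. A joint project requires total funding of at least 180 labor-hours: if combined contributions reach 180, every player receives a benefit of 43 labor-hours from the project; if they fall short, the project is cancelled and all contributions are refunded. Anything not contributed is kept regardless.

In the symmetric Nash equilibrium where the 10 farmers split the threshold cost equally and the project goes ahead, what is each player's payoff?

Equal share of the threshold: 180/10 = 18.
At this profile no one gains by cutting their contribution: any cut drops the total below 180, the project is cancelled, contributions are refunded, and the deviator ends with 40, which is less than 40 − 18 + 43 = 65. Contributing more than 18 just wastes the excess. So contributing exactly 18 is a best response.
Each player's payoff: 40 − 18 + 43 = 65.

65 labor-hours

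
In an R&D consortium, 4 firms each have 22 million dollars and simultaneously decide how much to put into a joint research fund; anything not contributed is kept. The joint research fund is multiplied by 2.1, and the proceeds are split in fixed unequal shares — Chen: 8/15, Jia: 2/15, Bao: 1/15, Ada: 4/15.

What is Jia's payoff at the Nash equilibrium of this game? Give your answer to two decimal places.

28.16 million dollars

A player with share s gets back 2.1·s per unit contributed, so full contribution is dominant for anyone with s > 1/2.1 = 0.4762 and zero contribution is dominant for anyone below.
Chen alone (share 8/15) is above the threshold, contributing 22; the remaining 3 contribute 0. Total contributed: 22.
Jia keeps 22 and receives 2.1 × 22 × 2/15 = 6.16 from the joint research fund, for a payoff of 28.16.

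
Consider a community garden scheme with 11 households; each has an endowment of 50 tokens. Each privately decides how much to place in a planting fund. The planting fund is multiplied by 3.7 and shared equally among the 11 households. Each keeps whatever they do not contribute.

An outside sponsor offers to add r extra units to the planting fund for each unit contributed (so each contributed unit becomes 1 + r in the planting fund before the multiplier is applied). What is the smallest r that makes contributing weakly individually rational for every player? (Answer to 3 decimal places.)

1.973

With matching at rate r, one contributed unit becomes (1 + r) in the planting fund and returns 3.7 × (1 + r) / 11 to the contributor.
Setting this equal to 1: 1 + r = 11/3.7 = 2.9730.
So the minimum matching rate is r = 2.9730 − 1 = 1.973.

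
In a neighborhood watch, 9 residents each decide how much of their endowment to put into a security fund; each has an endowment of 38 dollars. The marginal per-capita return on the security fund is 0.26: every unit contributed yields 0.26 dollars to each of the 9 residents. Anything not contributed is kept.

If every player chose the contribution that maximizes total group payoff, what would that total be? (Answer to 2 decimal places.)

Each contributed unit returns 2.340 to the group as a whole (0.26 to each of 9 players), which exceeds 1, so the social optimum is full contribution: group total = 2.340 × 342 = 800.28.

800.28 dollars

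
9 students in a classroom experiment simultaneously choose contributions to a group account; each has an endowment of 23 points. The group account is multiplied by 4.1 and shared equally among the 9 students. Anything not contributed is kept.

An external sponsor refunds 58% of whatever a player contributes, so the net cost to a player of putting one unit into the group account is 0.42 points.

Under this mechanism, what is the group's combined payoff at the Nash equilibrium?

968.76 points

With the mechanism, a contributed unit returns (4.1/9) / 0.42 = 1.0847 per unit of net cost to the contributor — now above 1 — so contributing fully is weakly dominant for every player.
So the Nash equilibrium is full contribution by all 9; the group earns 9 × (23 × 0.58 + 4.1 × 23) = 968.76.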